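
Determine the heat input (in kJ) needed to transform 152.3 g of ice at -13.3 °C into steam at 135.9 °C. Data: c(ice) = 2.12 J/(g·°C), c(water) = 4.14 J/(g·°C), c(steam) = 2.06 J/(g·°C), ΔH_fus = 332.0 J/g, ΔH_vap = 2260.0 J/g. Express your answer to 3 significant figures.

q = 473 kJ

q1 (heat ice -13.3→0.0 °C): 152.3 × 2.12 × 13.3 = 4294 J
q2 (melt at 0 °C): 152.3 × 332.0 = 50564 J
q3 (heat water 0.0→100.0 °C): 152.3 × 4.14 × 100.0 = 63052 J
q4 (vaporize at 100 °C): 152.3 × 2260.0 = 344198 J
q5 (heat steam 100.0→135.9 °C): 152.3 × 2.06 × 35.9 = 11263 J
Total: 4294 + 50564 + 63052 + 344198 + 11263 = 473371 J = 473 kJ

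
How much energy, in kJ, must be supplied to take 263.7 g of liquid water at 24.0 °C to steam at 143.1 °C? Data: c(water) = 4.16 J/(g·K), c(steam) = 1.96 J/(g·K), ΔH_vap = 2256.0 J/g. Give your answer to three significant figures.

q = 701 kJ

q1 (heat water 24.0→100.0 °C): 263.7 × 4.16 × 76.0 = 83371 J
q2 (vaporize at 100 °C): 263.7 × 2256.0 = 594907 J
q3 (heat steam 100.0→143.1 °C): 263.7 × 1.96 × 43.1 = 22276 J
Total: 83371 + 594907 + 22276 = 700554 J = 701 kJ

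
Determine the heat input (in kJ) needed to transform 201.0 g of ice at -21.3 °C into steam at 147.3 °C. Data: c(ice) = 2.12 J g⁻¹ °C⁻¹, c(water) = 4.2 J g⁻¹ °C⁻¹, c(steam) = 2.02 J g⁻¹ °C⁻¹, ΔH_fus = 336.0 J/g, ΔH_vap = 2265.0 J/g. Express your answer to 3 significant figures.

q = 636 kJ

q1 (heat ice -21.3→0.0 °C): 201.0 × 2.12 × 21.3 = 9076 J
q2 (melt at 0 °C): 201.0 × 336.0 = 67536 J
q3 (heat water 0.0→100.0 °C): 201.0 × 4.2 × 100.0 = 84420 J
q4 (vaporize at 100 °C): 201.0 × 2265.0 = 455265 J
q5 (heat steam 100.0→147.3 °C): 201.0 × 2.02 × 47.3 = 19205 J
Total: 9076 + 67536 + 84420 + 455265 + 19205 = 635502 J = 636 kJ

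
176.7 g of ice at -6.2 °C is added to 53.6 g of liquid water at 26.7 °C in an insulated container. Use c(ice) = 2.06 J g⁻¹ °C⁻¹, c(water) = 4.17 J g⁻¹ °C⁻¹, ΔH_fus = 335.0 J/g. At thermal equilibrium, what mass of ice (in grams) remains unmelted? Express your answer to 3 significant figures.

Heat to warm all ice to 0 °C: 176.7×2.06×6.2 = 2256.8 J
Heat released by water cooling to 0 °C: 53.6×4.17×26.7 = 5967.8 J
5967.8 J < 2256.8 + 176.7×335.0 = 61451.3 J, so not all ice melts; final T = 0 °C.
Heat left for melting: 5967.8 − 2256.8 = 3711.0 J
Mass melted = 3711.0 / 335.0 = 11.08 g
Ice remaining = 176.7 − 11.08 = 165.62 g

m_ice remaining = 166 g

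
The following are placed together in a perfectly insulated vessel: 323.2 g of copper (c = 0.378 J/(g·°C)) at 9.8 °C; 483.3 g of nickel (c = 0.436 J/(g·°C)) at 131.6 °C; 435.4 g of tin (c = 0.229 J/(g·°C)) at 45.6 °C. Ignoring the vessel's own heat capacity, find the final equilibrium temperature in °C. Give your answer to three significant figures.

Σ mᵢcᵢ(T − Tᵢ) = 0  ⇒  T = Σ mᵢcᵢTᵢ / Σ mᵢcᵢ
Σ mᵢcᵢ = 323.2×0.378 + 483.3×0.436 + 435.4×0.229 = 432.5950
Σ mᵢcᵢTᵢ = 122.1696×9.8 + 210.7188×131.6 + 99.7066×45.6 = 33474
T = 33474 / 432.5950 = 77.38 °C

T_f = 77.4 °C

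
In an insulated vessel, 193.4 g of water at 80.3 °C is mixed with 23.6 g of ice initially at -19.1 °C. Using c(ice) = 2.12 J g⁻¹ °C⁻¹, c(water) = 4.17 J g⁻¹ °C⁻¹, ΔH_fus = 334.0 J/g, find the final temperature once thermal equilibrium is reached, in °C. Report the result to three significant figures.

T_f = 61.8 °C

Heat to bring ice to 0 °C and melt it: q₁ = 23.6×2.12×19.1 + 23.6×334.0 = 8838.0 J
Heat the water can supply cooling to 0 °C: 193.4×4.17×80.3 = 64760.2 J > q₁, so all ice melts.
Energy balance: 193.4×4.17×(80.3 − T) = 8838.0 + 23.6×4.17×(T − 0)
806.478(80.3 − T) = 8838.0 + 98.412 T
64760.2 − 8838.0 = 904.890 T
T = 55922.2 / 904.890 = 61.80 °C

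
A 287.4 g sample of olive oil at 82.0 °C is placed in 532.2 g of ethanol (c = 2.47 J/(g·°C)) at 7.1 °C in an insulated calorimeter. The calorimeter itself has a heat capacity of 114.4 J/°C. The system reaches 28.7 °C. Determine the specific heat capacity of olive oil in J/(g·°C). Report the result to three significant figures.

q_gained = (532.2 × 2.47 + 114.4) × (28.7 − 7.1) = 30860 J
q_lost = 287.4 × c × (82.0 − 28.7) = 15318.42 c
Set equal: c = 30860 / 15318.42 = 2.01 J/(g·°C)

c = 2.01 J/(g·°C)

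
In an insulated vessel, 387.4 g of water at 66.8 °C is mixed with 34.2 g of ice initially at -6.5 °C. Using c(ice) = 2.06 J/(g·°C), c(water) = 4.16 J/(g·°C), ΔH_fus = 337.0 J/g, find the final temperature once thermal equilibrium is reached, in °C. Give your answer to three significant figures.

T_f = 54.5 °C

Heat to bring ice to 0 °C and melt it: q₁ = 34.2×2.06×6.5 + 34.2×337.0 = 11983 J
Heat the water can supply cooling to 0 °C: 387.4×4.16×66.8 = 107654 J > q₁, so all ice melts.
Energy balance: 387.4×4.16×(66.8 − T) = 11983 + 34.2×4.16×(T − 0)
1611.584(66.8 − T) = 11983 + 142.272 T
107654 − 11983 = 1753.856 T
T = 95671 / 1753.856 = 54.549 °C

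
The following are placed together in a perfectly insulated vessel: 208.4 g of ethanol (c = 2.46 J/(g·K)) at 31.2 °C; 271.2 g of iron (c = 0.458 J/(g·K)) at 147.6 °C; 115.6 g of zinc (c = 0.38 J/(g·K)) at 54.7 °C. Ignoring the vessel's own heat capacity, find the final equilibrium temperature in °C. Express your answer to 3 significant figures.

Σ mᵢcᵢ(T − Tᵢ) = 0  ⇒  T = Σ mᵢcᵢTᵢ / Σ mᵢcᵢ
Σ mᵢcᵢ = 208.4×2.46 + 271.2×0.458 + 115.6×0.38 = 680.8016
Σ mᵢcᵢTᵢ = 512.664×31.2 + 124.2096×147.6 + 43.928×54.7 = 36731
T = 36731 / 680.8016 = 53.95 °C

T_f = 54.0 °C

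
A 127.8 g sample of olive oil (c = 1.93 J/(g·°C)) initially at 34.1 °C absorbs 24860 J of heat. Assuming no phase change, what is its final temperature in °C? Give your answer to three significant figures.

ΔT = q / (m c) = 24860 / (127.8 × 1.93) = 100.8 °C
T_f = 34.1 + 100.8 = 134.9 °C

T_f = 135 °C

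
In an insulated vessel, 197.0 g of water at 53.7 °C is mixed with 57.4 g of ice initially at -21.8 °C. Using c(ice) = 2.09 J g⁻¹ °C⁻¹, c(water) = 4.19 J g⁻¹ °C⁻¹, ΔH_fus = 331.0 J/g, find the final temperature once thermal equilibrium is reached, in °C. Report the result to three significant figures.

T_f = 21.3 °C

Heat to bring ice to 0 °C and melt it: q₁ = 57.4×2.09×21.8 + 57.4×331.0 = 21615 J
Heat the water can supply cooling to 0 °C: 197.0×4.19×53.7 = 44325.6 J > q₁, so all ice melts.
Energy balance: 197.0×4.19×(53.7 − T) = 21615 + 57.4×4.19×(T − 0)
825.43(53.7 − T) = 21615 + 240.506 T
44325.6 − 21615 = 1065.936 T
T = 22710.6 / 1065.936 = 21.31 °C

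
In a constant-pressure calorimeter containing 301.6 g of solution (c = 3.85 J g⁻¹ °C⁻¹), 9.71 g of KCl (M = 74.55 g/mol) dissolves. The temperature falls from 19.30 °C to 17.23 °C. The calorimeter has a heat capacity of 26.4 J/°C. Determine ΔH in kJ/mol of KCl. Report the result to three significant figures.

|ΔT| = |17.23 − 19.30| = 2.07 °C
|q_surr| = (301.6 × 3.85 + 26.4) × 2.07 = 1187.56 × 2.07 = 2458 J
n(KCl) = 9.71 / 74.55 = 0.1302 mol
Temperature fell, so q_rxn = +|q_surr| = 2.458 kJ
ΔH = q_rxn / n = 18.88 kJ/mol

ΔH = 18.9 kJ/mol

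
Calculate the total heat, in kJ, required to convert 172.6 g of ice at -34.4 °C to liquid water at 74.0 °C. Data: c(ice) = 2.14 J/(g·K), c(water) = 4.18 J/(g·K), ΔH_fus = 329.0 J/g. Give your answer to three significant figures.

q1 (heat ice -34.4→0.0 °C): 172.6 × 2.14 × 34.4 = 12706 J
q2 (melt at 0 °C): 172.6 × 329.0 = 56785 J
q3 (heat water 0.0→74.0 °C): 172.6 × 4.18 × 74.0 = 53389 J
Total: 12706 + 56785 + 53389 = 122880 J = 123 kJ

q = 123 kJ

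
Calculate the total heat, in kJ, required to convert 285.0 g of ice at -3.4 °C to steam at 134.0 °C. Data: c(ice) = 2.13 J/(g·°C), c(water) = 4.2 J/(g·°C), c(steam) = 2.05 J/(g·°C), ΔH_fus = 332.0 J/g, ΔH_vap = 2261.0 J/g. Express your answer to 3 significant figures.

q = 881 kJ

q1 (heat ice -3.4→0.0 °C): 285.0 × 2.13 × 3.4 = 2064 J
q2 (melt at 0 °C): 285.0 × 332.0 = 94620 J
q3 (heat water 0.0→100.0 °C): 285.0 × 4.2 × 100.0 = 119700 J
q4 (vaporize at 100 °C): 285.0 × 2261.0 = 644385 J
q5 (heat steam 100.0→134.0 °C): 285.0 × 2.05 × 34.0 = 19865 J
Total: 2064 + 94620 + 119700 + 644385 + 19865 = 880634 J = 881 kJ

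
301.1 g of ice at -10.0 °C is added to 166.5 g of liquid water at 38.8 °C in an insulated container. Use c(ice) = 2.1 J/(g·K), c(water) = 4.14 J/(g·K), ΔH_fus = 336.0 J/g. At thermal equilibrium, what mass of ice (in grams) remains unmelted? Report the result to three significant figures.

m_ice remaining = 240 g

Heat to warm all ice to 0 °C: 301.1×2.1×10.0 = 6323.1 J
Heat released by water cooling to 0 °C: 166.5×4.14×38.8 = 26745 J
26745 J < 6323.1 + 301.1×336.0 = 107492.7 J, so not all ice melts; final T = 0 °C.
Heat left for melting: 26745 − 6323.1 = 20421.9 J
Mass melted = 20421.9 / 336.0 = 60.78 g
Ice remaining = 301.1 − 60.78 = 240.32 g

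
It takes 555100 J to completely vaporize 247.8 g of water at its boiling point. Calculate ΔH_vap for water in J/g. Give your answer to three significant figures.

ΔH_vap = 2240 J/g

ΔH_vap = q / m = 555100 / 247.8 = 2240 J/g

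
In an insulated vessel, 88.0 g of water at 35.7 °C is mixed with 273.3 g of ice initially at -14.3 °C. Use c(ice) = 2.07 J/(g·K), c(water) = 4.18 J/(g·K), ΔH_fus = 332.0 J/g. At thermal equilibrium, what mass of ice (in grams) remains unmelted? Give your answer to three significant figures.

Heat to warm all ice to 0 °C: 273.3×2.07×14.3 = 8090.0 J
Heat released by water cooling to 0 °C: 88.0×4.18×35.7 = 13132 J
13132 J < 8090.0 + 273.3×332.0 = 98825.6 J, so not all ice melts; final T = 0 °C.
Heat left for melting: 13132 − 8090.0 = 5042.0 J
Mass melted = 5042.0 / 332.0 = 15.19 g
Ice remaining = 273.3 − 15.19 = 258.11 g

m_ice remaining = 258 g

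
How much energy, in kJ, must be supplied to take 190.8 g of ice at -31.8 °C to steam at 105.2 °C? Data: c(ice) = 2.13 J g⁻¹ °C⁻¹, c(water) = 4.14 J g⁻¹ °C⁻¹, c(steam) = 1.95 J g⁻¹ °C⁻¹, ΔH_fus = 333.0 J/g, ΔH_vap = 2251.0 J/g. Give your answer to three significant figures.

q1 (heat ice -31.8→0.0 °C): 190.8 × 2.13 × 31.8 = 12924 J
q2 (melt at 0 °C): 190.8 × 333.0 = 63536 J
q3 (heat water 0.0→100.0 °C): 190.8 × 4.14 × 100.0 = 78991 J
q4 (vaporize at 100 °C): 190.8 × 2251.0 = 429491 J
q5 (heat steam 100.0→105.2 °C): 190.8 × 1.95 × 5.2 = 1935 J
Total: 12924 + 63536 + 78991 + 429491 + 1935 = 586877 J = 587 kJ

q = 587 kJ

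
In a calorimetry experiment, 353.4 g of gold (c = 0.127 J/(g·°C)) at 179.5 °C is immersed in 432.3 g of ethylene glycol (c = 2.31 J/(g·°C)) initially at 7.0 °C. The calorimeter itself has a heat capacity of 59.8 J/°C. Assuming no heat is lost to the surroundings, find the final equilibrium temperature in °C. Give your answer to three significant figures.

Heat lost by gold = heat gained by ethylene glycol + calorimeter.
(353.4)(0.127)(179.5 − T) = [(432.3)(2.31) + 59.8](T − 7.0)
44.8818 (179.5 − T) = 1058.413 (T − 7.0)
8056.3 − 44.8818 T = 1058.413 T − 7408.9
15465.2 = 1103.2948 T
T = 14.02 °C

T_f = 14.0 °C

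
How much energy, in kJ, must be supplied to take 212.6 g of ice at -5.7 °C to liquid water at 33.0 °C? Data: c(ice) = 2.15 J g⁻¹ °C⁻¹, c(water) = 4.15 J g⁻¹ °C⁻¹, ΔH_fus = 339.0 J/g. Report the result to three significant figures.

q1 (heat ice -5.7→0.0 °C): 212.6 × 2.15 × 5.7 = 2605 J
q2 (melt at 0 °C): 212.6 × 339.0 = 72071 J
q3 (heat water 0.0→33.0 °C): 212.6 × 4.15 × 33.0 = 29116 J
Total: 2605 + 72071 + 29116 = 103792 J = 104 kJ

q = 104 kJ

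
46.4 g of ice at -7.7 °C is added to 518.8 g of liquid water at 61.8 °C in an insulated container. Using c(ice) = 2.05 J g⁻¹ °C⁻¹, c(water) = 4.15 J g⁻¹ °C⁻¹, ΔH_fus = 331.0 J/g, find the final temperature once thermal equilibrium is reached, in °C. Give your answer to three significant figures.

T_f = 49.9 °C

Heat to bring ice to 0 °C and melt it: q₁ = 46.4×2.05×7.7 + 46.4×331.0 = 16091 J
Heat the water can supply cooling to 0 °C: 518.8×4.15×61.8 = 133057 J > q₁, so all ice melts.
Energy balance: 518.8×4.15×(61.8 − T) = 16091 + 46.4×4.15×(T − 0)
2153.02(61.8 − T) = 16091 + 192.56 T
133057 − 16091 = 2345.58 T
T = 116966 / 2345.58 = 49.87 °C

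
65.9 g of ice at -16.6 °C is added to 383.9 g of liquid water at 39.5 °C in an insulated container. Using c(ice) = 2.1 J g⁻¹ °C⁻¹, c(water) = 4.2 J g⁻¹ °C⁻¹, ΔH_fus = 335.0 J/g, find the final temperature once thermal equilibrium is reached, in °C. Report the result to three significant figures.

Heat to bring ice to 0 °C and melt it: q₁ = 65.9×2.1×16.6 + 65.9×335.0 = 24374 J
Heat the water can supply cooling to 0 °C: 383.9×4.2×39.5 = 63689.0 J > q₁, so all ice melts.
Energy balance: 383.9×4.2×(39.5 − T) = 24374 + 65.9×4.2×(T − 0)
1612.38(39.5 − T) = 24374 + 276.78 T
63689.0 − 24374 = 1889.16 T
T = 39315.0 / 1889.16 = 20.81 °C

T_f = 20.8 °C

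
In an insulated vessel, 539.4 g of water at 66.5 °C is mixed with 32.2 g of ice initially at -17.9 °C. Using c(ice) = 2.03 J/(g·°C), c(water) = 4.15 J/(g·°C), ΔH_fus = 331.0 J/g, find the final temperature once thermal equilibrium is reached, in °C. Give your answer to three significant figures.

T_f = 57.8 °C

Heat to bring ice to 0 °C and melt it: q₁ = 32.2×2.03×17.9 + 32.2×331.0 = 11828 J
Heat the water can supply cooling to 0 °C: 539.4×4.15×66.5 = 148861 J > q₁, so all ice melts.
Energy balance: 539.4×4.15×(66.5 − T) = 11828 + 32.2×4.15×(T − 0)
2238.51(66.5 − T) = 11828 + 133.63 T
148861 − 11828 = 2372.14 T
T = 137033 / 2372.14 = 57.77 °C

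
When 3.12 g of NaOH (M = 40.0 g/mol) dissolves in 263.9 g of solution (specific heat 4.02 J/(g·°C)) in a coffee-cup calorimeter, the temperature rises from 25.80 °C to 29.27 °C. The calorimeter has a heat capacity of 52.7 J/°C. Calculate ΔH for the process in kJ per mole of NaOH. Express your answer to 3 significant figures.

|ΔT| = |29.27 − 25.80| = 3.47 °C
|q_surr| = (263.9 × 4.02 + 52.7) × 3.47 = 1113.578 × 3.47 = 3864 J
n(NaOH) = 3.12 / 40.0 = 0.07800 mol
Temperature rose, so q_rxn = −|q_surr| = -3.864 kJ
ΔH = q_rxn / n = -49.54 kJ/mol

ΔH = -49.5 kJ/mol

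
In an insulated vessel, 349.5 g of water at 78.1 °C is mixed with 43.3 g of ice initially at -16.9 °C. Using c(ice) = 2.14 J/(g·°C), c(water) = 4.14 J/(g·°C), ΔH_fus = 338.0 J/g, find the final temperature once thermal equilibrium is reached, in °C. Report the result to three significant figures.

Heat to bring ice to 0 °C and melt it: q₁ = 43.3×2.14×16.9 + 43.3×338.0 = 16201 J
Heat the water can supply cooling to 0 °C: 349.5×4.14×78.1 = 113005 J > q₁, so all ice melts.
Energy balance: 349.5×4.14×(78.1 − T) = 16201 + 43.3×4.14×(T − 0)
1446.93(78.1 − T) = 16201 + 179.262 T
113005 − 16201 = 1626.192 T
T = 96804 / 1626.192 = 59.53 °C

T_f = 59.5 °C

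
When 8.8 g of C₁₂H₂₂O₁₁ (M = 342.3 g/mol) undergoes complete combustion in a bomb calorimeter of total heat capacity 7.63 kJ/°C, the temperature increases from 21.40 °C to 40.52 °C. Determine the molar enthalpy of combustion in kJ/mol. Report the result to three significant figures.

ΔH = -5670 kJ/mol

ΔT = 40.52 − 21.40 = 19.12 °C
q_cal = C_cal × ΔT = 7.63 × 19.12 = 145.8856 kJ
n = 8.8 / 342.3 = 0.02571 mol
q_rxn = −q_cal = -145.8856 kJ
ΔH = -145.8856 / 0.02571 = -5674 kJ/mol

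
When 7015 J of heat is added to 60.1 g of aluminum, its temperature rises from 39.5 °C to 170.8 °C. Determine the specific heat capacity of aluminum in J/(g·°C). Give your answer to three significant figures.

c = q / (m ΔT) = 7015 / (60.1 × 131.3)
c = 7015 / 7891.13 = 0.889 J/(g·°C)

c = 0.889 J/(g·°C)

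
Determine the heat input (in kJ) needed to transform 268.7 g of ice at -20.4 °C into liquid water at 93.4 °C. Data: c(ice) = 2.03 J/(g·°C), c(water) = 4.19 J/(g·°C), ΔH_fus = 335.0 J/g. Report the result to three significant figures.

q = 206 kJ

q1 (heat ice -20.4→0.0 °C): 268.7 × 2.03 × 20.4 = 11127 J
q2 (melt at 0 °C): 268.7 × 335.0 = 90015 J
q3 (heat water 0.0→93.4 °C): 268.7 × 4.19 × 93.4 = 105155 J
Total: 11127 + 90015 + 105155 = 206297 J = 206 kJ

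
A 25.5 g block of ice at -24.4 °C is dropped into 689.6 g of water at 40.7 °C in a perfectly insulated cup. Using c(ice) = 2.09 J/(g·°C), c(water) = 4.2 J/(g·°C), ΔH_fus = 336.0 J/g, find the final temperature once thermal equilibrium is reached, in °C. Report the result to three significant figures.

Heat to bring ice to 0 °C and melt it: q₁ = 25.5×2.09×24.4 + 25.5×336.0 = 9868.4 J
Heat the water can supply cooling to 0 °C: 689.6×4.2×40.7 = 117880 J > q₁, so all ice melts.
Energy balance: 689.6×4.2×(40.7 − T) = 9868.4 + 25.5×4.2×(T − 0)
2896.32(40.7 − T) = 9868.4 + 107.1 T
117880 − 9868.4 = 3003.42 T
T = 108011.6 / 3003.42 = 35.96 °C

T_f = 36.0 °C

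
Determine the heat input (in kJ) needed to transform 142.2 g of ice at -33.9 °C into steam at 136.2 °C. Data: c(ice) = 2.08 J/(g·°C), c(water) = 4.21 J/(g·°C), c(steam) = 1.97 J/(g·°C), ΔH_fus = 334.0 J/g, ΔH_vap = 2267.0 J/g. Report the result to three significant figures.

q1 (heat ice -33.9→0.0 °C): 142.2 × 2.08 × 33.9 = 10027 J
q2 (melt at 0 °C): 142.2 × 334.0 = 47495 J
q3 (heat water 0.0→100.0 °C): 142.2 × 4.21 × 100.0 = 59866 J
q4 (vaporize at 100 °C): 142.2 × 2267.0 = 322367 J
q5 (heat steam 100.0→136.2 °C): 142.2 × 1.97 × 36.2 = 10141 J
Total: 10027 + 47495 + 59866 + 322367 + 10141 = 449896 J = 450 kJ

q = 450 kJ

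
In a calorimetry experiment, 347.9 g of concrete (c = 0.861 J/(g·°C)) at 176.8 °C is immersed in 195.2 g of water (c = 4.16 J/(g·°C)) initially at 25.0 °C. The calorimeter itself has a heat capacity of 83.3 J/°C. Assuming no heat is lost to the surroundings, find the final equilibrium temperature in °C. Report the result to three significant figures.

Heat lost by concrete = heat gained by water + calorimeter.
(347.9)(0.861)(176.8 − T) = [(195.2)(4.16) + 83.3](T − 25.0)
299.5419 (176.8 − T) = 895.332 (T − 25.0)
52959 − 299.5419 T = 895.332 T − 22383
75342 = 1194.8739 T
T = 63.05 °C

T_f = 63.1 °C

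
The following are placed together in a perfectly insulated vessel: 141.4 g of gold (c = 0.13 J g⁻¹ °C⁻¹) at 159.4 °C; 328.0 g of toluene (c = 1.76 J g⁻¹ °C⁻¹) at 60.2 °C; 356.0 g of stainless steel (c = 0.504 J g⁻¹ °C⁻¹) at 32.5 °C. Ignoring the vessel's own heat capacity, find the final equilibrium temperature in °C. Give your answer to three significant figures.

T_f = 56.1 °C

Σ mᵢcᵢ(T − Tᵢ) = 0  ⇒  T = Σ mᵢcᵢTᵢ / Σ mᵢcᵢ
Σ mᵢcᵢ = 141.4×0.13 + 328.0×1.76 + 356.0×0.504 = 775.086
Σ mᵢcᵢTᵢ = 18.382×159.4 + 577.28×60.2 + 179.424×32.5 = 43514
T = 43514 / 775.086 = 56.14 °C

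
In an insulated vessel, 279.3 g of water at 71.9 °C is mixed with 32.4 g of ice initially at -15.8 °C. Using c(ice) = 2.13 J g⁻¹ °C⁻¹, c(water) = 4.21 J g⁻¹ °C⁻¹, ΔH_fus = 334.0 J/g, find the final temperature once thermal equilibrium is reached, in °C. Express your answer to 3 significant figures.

Heat to bring ice to 0 °C and melt it: q₁ = 32.4×2.13×15.8 + 32.4×334.0 = 11912 J
Heat the water can supply cooling to 0 °C: 279.3×4.21×71.9 = 84543.8 J > q₁, so all ice melts.
Energy balance: 279.3×4.21×(71.9 − T) = 11912 + 32.4×4.21×(T − 0)
1175.853(71.9 − T) = 11912 + 136.404 T
84543.8 − 11912 = 1312.257 T
T = 72631.8 / 1312.257 = 55.349 °C

T_f = 55.3 °C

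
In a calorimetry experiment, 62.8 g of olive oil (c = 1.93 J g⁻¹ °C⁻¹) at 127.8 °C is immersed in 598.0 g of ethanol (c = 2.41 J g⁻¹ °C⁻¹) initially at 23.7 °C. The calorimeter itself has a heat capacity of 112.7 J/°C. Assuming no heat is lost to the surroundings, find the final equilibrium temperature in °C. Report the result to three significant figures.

T_f = 31.2 °C

Heat lost by olive oil = heat gained by ethanol + calorimeter.
(62.8)(1.93)(127.8 − T) = [(598.0)(2.41) + 112.7](T − 23.7)
121.204 (127.8 − T) = 1553.88 (T − 23.7)
15490 − 121.204 T = 1553.88 T − 36827
52317 = 1675.084 T
T = 31.23 °C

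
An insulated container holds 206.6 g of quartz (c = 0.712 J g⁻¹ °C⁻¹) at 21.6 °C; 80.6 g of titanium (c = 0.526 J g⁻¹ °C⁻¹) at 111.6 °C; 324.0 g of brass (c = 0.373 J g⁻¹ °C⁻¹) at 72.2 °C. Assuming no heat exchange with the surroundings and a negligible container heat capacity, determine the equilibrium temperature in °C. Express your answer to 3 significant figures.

T_f = 53.6 °C

Σ mᵢcᵢ(T − Tᵢ) = 0  ⇒  T = Σ mᵢcᵢTᵢ / Σ mᵢcᵢ
Σ mᵢcᵢ = 206.6×0.712 + 80.6×0.526 + 324.0×0.373 = 310.3468
Σ mᵢcᵢTᵢ = 147.0992×21.6 + 42.3956×111.6 + 120.852×72.2 = 16634
T = 16634 / 310.3468 = 53.60 °C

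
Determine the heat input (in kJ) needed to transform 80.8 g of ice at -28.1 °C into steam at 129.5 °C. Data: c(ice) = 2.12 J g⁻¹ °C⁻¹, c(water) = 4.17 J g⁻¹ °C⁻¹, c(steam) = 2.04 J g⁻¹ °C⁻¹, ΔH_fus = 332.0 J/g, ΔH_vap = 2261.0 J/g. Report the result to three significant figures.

q1 (heat ice -28.1→0.0 °C): 80.8 × 2.12 × 28.1 = 4813 J
q2 (melt at 0 °C): 80.8 × 332.0 = 26826 J
q3 (heat water 0.0→100.0 °C): 80.8 × 4.17 × 100.0 = 33694 J
q4 (vaporize at 100 °C): 80.8 × 2261.0 = 182689 J
q5 (heat steam 100.0→129.5 °C): 80.8 × 2.04 × 29.5 = 4863 J
Total: 4813 + 26826 + 33694 + 182689 + 4863 = 252885 J = 253 kJ

q = 253 kJ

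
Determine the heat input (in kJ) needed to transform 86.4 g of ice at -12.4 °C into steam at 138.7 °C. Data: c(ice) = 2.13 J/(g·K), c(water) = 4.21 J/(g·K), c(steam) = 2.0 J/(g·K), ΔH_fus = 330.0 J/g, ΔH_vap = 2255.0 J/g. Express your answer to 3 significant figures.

q = 269 kJ

q1 (heat ice -12.4→0.0 °C): 86.4 × 2.13 × 12.4 = 2282 J
q2 (melt at 0 °C): 86.4 × 330.0 = 28512 J
q3 (heat water 0.0→100.0 °C): 86.4 × 4.21 × 100.0 = 36374 J
q4 (vaporize at 100 °C): 86.4 × 2255.0 = 194832 J
q5 (heat steam 100.0→138.7 °C): 86.4 × 2.0 × 38.7 = 6687 J
Total: 2282 + 28512 + 36374 + 194832 + 6687 = 268687 J = 269 kJ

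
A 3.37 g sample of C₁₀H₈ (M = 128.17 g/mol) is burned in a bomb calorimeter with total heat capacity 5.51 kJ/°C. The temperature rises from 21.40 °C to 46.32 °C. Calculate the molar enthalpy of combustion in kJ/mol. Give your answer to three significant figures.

ΔH = -5220 kJ/mol

ΔT = 46.32 − 21.40 = 24.92 °C
q_cal = C_cal × ΔT = 5.51 × 24.92 = 137.3092 kJ
n = 3.37 / 128.17 = 0.02629 mol
q_rxn = −q_cal = -137.3092 kJ
ΔH = -137.3092 / 0.02629 = -5223 kJ/mol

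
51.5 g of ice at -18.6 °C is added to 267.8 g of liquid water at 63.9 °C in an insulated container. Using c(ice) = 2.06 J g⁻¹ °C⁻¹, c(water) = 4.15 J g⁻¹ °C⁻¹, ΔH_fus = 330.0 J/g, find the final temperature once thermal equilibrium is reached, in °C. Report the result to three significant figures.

T_f = 39.3 °C

Heat to bring ice to 0 °C and melt it: q₁ = 51.5×2.06×18.6 + 51.5×330.0 = 18968 J
Heat the water can supply cooling to 0 °C: 267.8×4.15×63.9 = 71016.5 J > q₁, so all ice melts.
Energy balance: 267.8×4.15×(63.9 − T) = 18968 + 51.5×4.15×(T − 0)
1111.37(63.9 − T) = 18968 + 213.725 T
71016.5 − 18968 = 1325.095 T
T = 52048.5 / 1325.095 = 39.28 °C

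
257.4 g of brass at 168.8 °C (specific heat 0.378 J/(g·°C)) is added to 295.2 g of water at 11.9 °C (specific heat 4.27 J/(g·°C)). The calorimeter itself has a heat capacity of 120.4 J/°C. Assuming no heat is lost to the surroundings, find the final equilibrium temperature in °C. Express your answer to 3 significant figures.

Heat lost by brass = heat gained by water + calorimeter.
(257.4)(0.378)(168.8 − T) = [(295.2)(4.27) + 120.4](T − 11.9)
97.2972 (168.8 − T) = 1380.904 (T − 11.9)
16424 − 97.2972 T = 1380.904 T − 16433
32857 = 1478.2012 T
T = 22.23 °C

T_f = 22.2 °C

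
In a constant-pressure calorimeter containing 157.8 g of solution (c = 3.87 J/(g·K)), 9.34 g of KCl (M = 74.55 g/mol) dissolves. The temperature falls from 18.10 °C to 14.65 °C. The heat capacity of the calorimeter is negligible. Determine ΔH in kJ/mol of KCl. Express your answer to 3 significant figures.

ΔH = 16.8 kJ/mol

|ΔT| = |14.65 − 18.10| = 3.45 °C
|q_surr| = (157.8 × 3.87) × 3.45 = 610.686 × 3.45 = 2107 J
n(KCl) = 9.34 / 74.55 = 0.1253 mol
Temperature fell, so q_rxn = +|q_surr| = 2.107 kJ
ΔH = q_rxn / n = 16.82 kJ/mol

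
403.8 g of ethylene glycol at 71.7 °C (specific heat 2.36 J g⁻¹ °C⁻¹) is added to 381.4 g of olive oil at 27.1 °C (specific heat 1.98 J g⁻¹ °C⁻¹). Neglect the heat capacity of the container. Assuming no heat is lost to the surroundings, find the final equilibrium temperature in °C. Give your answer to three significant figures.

Heat lost by ethylene glycol = heat gained by olive oil.
(403.8)(2.36)(71.7 − T) = (381.4)(1.98)(T − 27.1)
952.968 (71.7 − T) = 755.172 (T − 27.1)
68328 − 952.968 T = 755.172 T − 20465
88793 = 1708.140 T
T = 51.98 °C

T_f = 52.0 °C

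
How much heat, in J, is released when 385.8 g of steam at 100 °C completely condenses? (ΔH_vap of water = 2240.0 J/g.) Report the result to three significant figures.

q = m × ΔH_vap = 385.8 × 2240.0 = 864200 J

q = 864000 J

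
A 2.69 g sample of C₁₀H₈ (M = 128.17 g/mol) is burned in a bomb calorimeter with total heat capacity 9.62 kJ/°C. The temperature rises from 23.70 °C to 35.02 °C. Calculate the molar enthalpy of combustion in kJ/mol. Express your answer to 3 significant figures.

ΔT = 35.02 − 23.70 = 11.32 °C
q_cal = C_cal × ΔT = 9.62 × 11.32 = 108.8984 kJ
n = 2.69 / 128.17 = 0.02099 mol
q_rxn = −q_cal = -108.8984 kJ
ΔH = -108.8984 / 0.02099 = -5188 kJ/mol

ΔH = -5190 kJ/mol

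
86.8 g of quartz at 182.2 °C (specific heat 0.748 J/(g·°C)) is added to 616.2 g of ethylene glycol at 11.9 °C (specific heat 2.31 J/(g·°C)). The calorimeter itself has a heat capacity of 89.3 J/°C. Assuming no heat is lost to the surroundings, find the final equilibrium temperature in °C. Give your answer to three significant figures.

Heat lost by quartz = heat gained by ethylene glycol + calorimeter.
(86.8)(0.748)(182.2 − T) = [(616.2)(2.31) + 89.3](T − 11.9)
64.9264 (182.2 − T) = 1512.722 (T − 11.9)
11830 − 64.9264 T = 1512.722 T − 18001
29831 = 1577.6484 T
T = 18.91 °C

T_f = 18.9 °C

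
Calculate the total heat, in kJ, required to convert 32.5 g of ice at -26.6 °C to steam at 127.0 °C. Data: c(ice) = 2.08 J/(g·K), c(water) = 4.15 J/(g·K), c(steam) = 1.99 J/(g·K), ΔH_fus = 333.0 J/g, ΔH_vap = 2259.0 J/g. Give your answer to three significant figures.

q1 (heat ice -26.6→0.0 °C): 32.5 × 2.08 × 26.6 = 1798 J
q2 (melt at 0 °C): 32.5 × 333.0 = 10823 J
q3 (heat water 0.0→100.0 °C): 32.5 × 4.15 × 100.0 = 13488 J
q4 (vaporize at 100 °C): 32.5 × 2259.0 = 73418 J
q5 (heat steam 100.0→127.0 °C): 32.5 × 1.99 × 27.0 = 1746 J
Total: 1798 + 10823 + 13488 + 73418 + 1746 = 101273 J = 101 kJ

q = 101 kJ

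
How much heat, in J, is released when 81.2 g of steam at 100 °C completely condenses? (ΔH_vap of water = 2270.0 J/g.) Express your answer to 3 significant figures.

q = 184000 J

q = m × ΔH_vap = 81.2 × 2270.0 = 184300 J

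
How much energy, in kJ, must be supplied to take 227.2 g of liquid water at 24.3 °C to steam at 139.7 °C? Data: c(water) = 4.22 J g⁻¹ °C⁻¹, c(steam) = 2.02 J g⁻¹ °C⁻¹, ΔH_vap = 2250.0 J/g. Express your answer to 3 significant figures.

q1 (heat water 24.3→100.0 °C): 227.2 × 4.22 × 75.7 = 72580 J
q2 (vaporize at 100 °C): 227.2 × 2250.0 = 511200 J
q3 (heat steam 100.0→139.7 °C): 227.2 × 2.02 × 39.7 = 18220 J
Total: 72580 + 511200 + 18220 = 602000 J = 602 kJ

q = 602 kJ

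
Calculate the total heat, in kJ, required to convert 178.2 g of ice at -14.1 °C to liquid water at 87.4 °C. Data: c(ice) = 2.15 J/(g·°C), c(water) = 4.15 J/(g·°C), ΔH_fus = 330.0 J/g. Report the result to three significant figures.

q = 129 kJ

q1 (heat ice -14.1→0.0 °C): 178.2 × 2.15 × 14.1 = 5402 J
q2 (melt at 0 °C): 178.2 × 330.0 = 58806 J
q3 (heat water 0.0→87.4 °C): 178.2 × 4.15 × 87.4 = 64635 J
Total: 5402 + 58806 + 64635 = 128843 J = 129 kJ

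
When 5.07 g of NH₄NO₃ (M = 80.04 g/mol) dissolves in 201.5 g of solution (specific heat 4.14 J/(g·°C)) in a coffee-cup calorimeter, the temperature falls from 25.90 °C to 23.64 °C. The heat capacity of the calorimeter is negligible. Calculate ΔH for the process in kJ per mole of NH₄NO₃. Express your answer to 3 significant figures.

|ΔT| = |23.64 − 25.90| = 2.26 °C
|q_surr| = (201.5 × 4.14) × 2.26 = 834.21 × 2.26 = 1885 J
n(NH₄NO₃) = 5.07 / 80.04 = 0.06334 mol
Temperature fell, so q_rxn = +|q_surr| = 1.885 kJ
ΔH = q_rxn / n = 29.76 kJ/mol

ΔH = 29.8 kJ/mol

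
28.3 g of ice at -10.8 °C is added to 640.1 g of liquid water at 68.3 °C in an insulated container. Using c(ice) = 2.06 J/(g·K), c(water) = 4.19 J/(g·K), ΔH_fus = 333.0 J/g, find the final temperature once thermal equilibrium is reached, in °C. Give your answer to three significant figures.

T_f = 61.8 °C

Heat to bring ice to 0 °C and melt it: q₁ = 28.3×2.06×10.8 + 28.3×333.0 = 10054 J
Heat the water can supply cooling to 0 °C: 640.1×4.19×68.3 = 183182 J > q₁, so all ice melts.
Energy balance: 640.1×4.19×(68.3 − T) = 10054 + 28.3×4.19×(T − 0)
2682.019(68.3 − T) = 10054 + 118.577 T
183182 − 10054 = 2800.596 T
T = 173128 / 2800.596 = 61.82 °C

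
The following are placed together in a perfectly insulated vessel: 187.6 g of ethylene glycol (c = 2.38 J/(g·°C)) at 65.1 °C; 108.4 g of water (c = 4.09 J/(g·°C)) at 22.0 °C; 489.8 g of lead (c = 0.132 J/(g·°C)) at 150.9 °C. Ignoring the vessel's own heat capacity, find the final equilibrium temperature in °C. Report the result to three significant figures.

T_f = 50.9 °C

Σ mᵢcᵢ(T − Tᵢ) = 0  ⇒  T = Σ mᵢcᵢTᵢ / Σ mᵢcᵢ
Σ mᵢcᵢ = 187.6×2.38 + 108.4×4.09 + 489.8×0.132 = 954.4976
Σ mᵢcᵢTᵢ = 446.488×65.1 + 443.356×22.0 + 64.6536×150.9 = 48576
T = 48576 / 954.4976 = 50.89 °C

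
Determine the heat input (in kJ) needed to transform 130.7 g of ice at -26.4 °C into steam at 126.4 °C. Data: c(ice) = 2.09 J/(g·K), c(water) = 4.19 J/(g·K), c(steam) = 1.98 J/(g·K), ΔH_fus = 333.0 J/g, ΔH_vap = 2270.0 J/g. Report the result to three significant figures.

q = 409 kJ

q1 (heat ice -26.4→0.0 °C): 130.7 × 2.09 × 26.4 = 7212 J
q2 (melt at 0 °C): 130.7 × 333.0 = 43523 J
q3 (heat water 0.0→100.0 °C): 130.7 × 4.19 × 100.0 = 54763 J
q4 (vaporize at 100 °C): 130.7 × 2270.0 = 296689 J
q5 (heat steam 100.0→126.4 °C): 130.7 × 1.98 × 26.4 = 6832 J
Total: 7212 + 43523 + 54763 + 296689 + 6832 = 409019 J = 409 kJ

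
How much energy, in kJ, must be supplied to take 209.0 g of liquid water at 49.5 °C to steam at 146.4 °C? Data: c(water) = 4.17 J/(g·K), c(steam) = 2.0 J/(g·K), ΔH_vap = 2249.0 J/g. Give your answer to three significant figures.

q1 (heat water 49.5→100.0 °C): 209.0 × 4.17 × 50.5 = 44012 J
q2 (vaporize at 100 °C): 209.0 × 2249.0 = 470041 J
q3 (heat steam 100.0→146.4 °C): 209.0 × 2.0 × 46.4 = 19395 J
Total: 44012 + 470041 + 19395 = 533448 J = 533 kJ

q = 533 kJ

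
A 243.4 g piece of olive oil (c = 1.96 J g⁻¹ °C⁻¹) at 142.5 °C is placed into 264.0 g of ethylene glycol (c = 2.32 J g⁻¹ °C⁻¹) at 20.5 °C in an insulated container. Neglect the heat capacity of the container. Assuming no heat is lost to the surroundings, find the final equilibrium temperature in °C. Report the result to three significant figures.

T_f = 73.9 °C

Heat lost by olive oil = heat gained by ethylene glycol.
(243.4)(1.96)(142.5 − T) = (264.0)(2.32)(T − 20.5)
477.064 (142.5 − T) = 612.48 (T − 20.5)
67982 − 477.064 T = 612.48 T − 12556
80538 = 1089.544 T
T = 73.92 °C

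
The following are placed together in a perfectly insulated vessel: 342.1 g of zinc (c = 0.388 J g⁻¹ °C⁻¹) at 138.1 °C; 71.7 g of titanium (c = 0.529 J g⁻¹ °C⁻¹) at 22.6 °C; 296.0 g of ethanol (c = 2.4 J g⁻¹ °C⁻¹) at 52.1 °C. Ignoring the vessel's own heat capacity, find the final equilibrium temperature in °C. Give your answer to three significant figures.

Σ mᵢcᵢ(T − Tᵢ) = 0  ⇒  T = Σ mᵢcᵢTᵢ / Σ mᵢcᵢ
Σ mᵢcᵢ = 342.1×0.388 + 71.7×0.529 + 296.0×2.4 = 881.0641
Σ mᵢcᵢTᵢ = 132.7348×138.1 + 37.9293×22.6 + 710.4×52.1 = 56200
T = 56200 / 881.0641 = 63.79 °C

T_f = 63.8 °C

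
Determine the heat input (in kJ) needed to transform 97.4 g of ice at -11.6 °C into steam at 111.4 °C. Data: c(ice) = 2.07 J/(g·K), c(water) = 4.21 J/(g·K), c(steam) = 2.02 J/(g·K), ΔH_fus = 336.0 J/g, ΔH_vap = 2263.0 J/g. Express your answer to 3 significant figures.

q1 (heat ice -11.6→0.0 °C): 97.4 × 2.07 × 11.6 = 2339 J
q2 (melt at 0 °C): 97.4 × 336.0 = 32726 J
q3 (heat water 0.0→100.0 °C): 97.4 × 4.21 × 100.0 = 41005 J
q4 (vaporize at 100 °C): 97.4 × 2263.0 = 220416 J
q5 (heat steam 100.0→111.4 °C): 97.4 × 2.02 × 11.4 = 2243 J
Total: 2339 + 32726 + 41005 + 220416 + 2243 = 298729 J = 299 kJ

q = 299 kJ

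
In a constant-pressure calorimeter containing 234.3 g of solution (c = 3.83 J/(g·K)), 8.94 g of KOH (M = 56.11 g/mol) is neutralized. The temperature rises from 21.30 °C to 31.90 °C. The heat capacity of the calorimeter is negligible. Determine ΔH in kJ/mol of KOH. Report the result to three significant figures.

|ΔT| = |31.90 − 21.30| = 10.60 °C
|q_surr| = (234.3 × 3.83) × 10.60 = 897.369 × 10.60 = 9512 J
n(KOH) = 8.94 / 56.11 = 0.1593 mol
Temperature rose, so q_rxn = −|q_surr| = -9.512 kJ
ΔH = q_rxn / n = -59.71 kJ/mol

ΔH = -59.7 kJ/mol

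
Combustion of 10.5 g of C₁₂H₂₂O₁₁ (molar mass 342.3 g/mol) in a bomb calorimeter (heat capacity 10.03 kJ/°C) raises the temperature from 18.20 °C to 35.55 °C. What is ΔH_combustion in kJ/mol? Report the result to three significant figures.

ΔH = -5670 kJ/mol

ΔT = 35.55 − 18.20 = 17.35 °C
q_cal = C_cal × ΔT = 10.03 × 17.35 = 174.0205 kJ
n = 10.5 / 342.3 = 0.03067 mol
q_rxn = −q_cal = -174.0205 kJ
ΔH = -174.0205 / 0.03067 = -5674 kJ/mol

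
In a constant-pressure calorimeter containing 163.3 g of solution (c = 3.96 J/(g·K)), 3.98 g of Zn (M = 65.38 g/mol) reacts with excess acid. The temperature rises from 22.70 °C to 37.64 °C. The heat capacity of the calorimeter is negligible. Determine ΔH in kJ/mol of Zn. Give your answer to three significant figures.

|ΔT| = |37.64 − 22.70| = 14.94 °C
|q_surr| = (163.3 × 3.96) × 14.94 = 646.668 × 14.94 = 9661 J
n(Zn) = 3.98 / 65.38 = 0.06087 mol
Temperature rose, so q_rxn = −|q_surr| = -9.661 kJ
ΔH = q_rxn / n = -158.7 kJ/mol

ΔH = -159 kJ/mol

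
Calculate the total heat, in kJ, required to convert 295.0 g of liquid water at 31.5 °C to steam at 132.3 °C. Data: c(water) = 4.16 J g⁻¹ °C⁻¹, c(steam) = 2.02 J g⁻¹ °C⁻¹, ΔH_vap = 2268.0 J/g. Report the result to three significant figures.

q = 772 kJ

q1 (heat water 31.5→100.0 °C): 295.0 × 4.16 × 68.5 = 84063 J
q2 (vaporize at 100 °C): 295.0 × 2268.0 = 669060 J
q3 (heat steam 100.0→132.3 °C): 295.0 × 2.02 × 32.3 = 19248 J
Total: 84063 + 669060 + 19248 = 772371 J = 772 kJ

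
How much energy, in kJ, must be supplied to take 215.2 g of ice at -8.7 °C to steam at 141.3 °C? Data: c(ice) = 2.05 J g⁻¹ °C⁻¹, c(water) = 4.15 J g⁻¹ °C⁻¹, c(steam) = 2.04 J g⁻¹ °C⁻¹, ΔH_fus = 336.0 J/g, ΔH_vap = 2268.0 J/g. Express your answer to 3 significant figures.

q = 672 kJ

q1 (heat ice -8.7→0.0 °C): 215.2 × 2.05 × 8.7 = 3838 J
q2 (melt at 0 °C): 215.2 × 336.0 = 72307 J
q3 (heat water 0.0→100.0 °C): 215.2 × 4.15 × 100.0 = 89308 J
q4 (vaporize at 100 °C): 215.2 × 2268.0 = 488074 J
q5 (heat steam 100.0→141.3 °C): 215.2 × 2.04 × 41.3 = 18131 J
Total: 3838 + 72307 + 89308 + 488074 + 18131 = 671658 J = 672 kJ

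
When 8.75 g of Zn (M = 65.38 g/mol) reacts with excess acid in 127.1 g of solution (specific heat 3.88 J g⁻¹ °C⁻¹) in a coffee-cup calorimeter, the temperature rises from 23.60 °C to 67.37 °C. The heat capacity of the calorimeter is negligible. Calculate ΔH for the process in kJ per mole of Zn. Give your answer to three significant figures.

ΔH = -161 kJ/mol

|ΔT| = |67.37 − 23.60| = 43.77 °C
|q_surr| = (127.1 × 3.88) × 43.77 = 493.148 × 43.77 = 21590 J
n(Zn) = 8.75 / 65.38 = 0.1338 mol
Temperature rose, so q_rxn = −|q_surr| = -21.59 kJ
ΔH = q_rxn / n = -161.4 kJ/mol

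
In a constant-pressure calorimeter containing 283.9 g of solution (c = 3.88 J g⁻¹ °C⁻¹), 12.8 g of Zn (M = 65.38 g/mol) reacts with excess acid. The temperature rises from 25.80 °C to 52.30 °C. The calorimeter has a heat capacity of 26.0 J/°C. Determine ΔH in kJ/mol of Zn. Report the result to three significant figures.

ΔH = -153 kJ/mol

|ΔT| = |52.30 − 25.80| = 26.50 °C
|q_surr| = (283.9 × 3.88 + 26.0) × 26.50 = 1127.532 × 26.50 = 29880 J
n(Zn) = 12.8 / 65.38 = 0.1958 mol
Temperature rose, so q_rxn = −|q_surr| = -29.88 kJ
ΔH = q_rxn / n = -152.6 kJ/mol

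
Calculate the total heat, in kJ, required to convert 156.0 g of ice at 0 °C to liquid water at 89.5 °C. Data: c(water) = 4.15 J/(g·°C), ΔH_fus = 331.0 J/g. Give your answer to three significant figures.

q1 (melt at 0 °C): 156.0 × 331.0 = 51636 J
q2 (heat water 0.0→89.5 °C): 156.0 × 4.15 × 89.5 = 57942 J
Total: 51636 + 57942 = 109578 J = 110 kJ

q = 110 kJ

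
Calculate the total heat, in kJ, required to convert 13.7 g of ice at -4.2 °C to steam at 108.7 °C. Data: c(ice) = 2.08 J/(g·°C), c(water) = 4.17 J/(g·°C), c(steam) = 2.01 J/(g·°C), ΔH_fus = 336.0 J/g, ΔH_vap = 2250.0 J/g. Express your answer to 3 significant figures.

q = 41.5 kJ

q1 (heat ice -4.2→0.0 °C): 13.7 × 2.08 × 4.2 = 120 J
q2 (melt at 0 °C): 13.7 × 336.0 = 4603 J
q3 (heat water 0.0→100.0 °C): 13.7 × 4.17 × 100.0 = 5713 J
q4 (vaporize at 100 °C): 13.7 × 2250.0 = 30825 J
q5 (heat steam 100.0→108.7 °C): 13.7 × 2.01 × 8.7 = 240 J
Total: 120 + 4603 + 5713 + 30825 + 240 = 41501 J = 41.5 kJ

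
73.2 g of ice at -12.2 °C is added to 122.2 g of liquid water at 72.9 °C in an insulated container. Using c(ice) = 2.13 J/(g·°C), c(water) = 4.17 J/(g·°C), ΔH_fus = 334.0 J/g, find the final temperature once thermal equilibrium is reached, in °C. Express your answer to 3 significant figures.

T_f = 13.3 °C

Heat to bring ice to 0 °C and melt it: q₁ = 73.2×2.13×12.2 + 73.2×334.0 = 26351 J
Heat the water can supply cooling to 0 °C: 122.2×4.17×72.9 = 37147.9 J > q₁, so all ice melts.
Energy balance: 122.2×4.17×(72.9 − T) = 26351 + 73.2×4.17×(T − 0)
509.574(72.9 − T) = 26351 + 305.244 T
37147.9 − 26351 = 814.818 T
T = 10796.9 / 814.818 = 13.25 °C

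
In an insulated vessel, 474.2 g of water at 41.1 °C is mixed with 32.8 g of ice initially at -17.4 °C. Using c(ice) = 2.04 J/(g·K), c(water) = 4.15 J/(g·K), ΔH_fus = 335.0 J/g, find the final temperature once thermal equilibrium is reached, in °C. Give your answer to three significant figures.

Heat to bring ice to 0 °C and melt it: q₁ = 32.8×2.04×17.4 + 32.8×335.0 = 12152 J
Heat the water can supply cooling to 0 °C: 474.2×4.15×41.1 = 80881.9 J > q₁, so all ice melts.
Energy balance: 474.2×4.15×(41.1 − T) = 12152 + 32.8×4.15×(T − 0)
1967.93(41.1 − T) = 12152 + 136.12 T
80881.9 − 12152 = 2104.05 T
T = 68729.9 / 2104.05 = 32.67 °C

T_f = 32.7 °C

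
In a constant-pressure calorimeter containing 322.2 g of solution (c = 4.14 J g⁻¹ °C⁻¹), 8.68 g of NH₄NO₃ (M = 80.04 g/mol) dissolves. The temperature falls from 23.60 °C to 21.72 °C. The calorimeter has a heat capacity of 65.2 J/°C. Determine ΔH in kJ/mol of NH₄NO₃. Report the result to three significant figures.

|ΔT| = |21.72 − 23.60| = 1.88 °C
|q_surr| = (322.2 × 4.14 + 65.2) × 1.88 = 1399.108 × 1.88 = 2630 J
n(NH₄NO₃) = 8.68 / 80.04 = 0.1084 mol
Temperature fell, so q_rxn = +|q_surr| = 2.630 kJ
ΔH = q_rxn / n = 24.26 kJ/mol

ΔH = 24.3 kJ/mol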